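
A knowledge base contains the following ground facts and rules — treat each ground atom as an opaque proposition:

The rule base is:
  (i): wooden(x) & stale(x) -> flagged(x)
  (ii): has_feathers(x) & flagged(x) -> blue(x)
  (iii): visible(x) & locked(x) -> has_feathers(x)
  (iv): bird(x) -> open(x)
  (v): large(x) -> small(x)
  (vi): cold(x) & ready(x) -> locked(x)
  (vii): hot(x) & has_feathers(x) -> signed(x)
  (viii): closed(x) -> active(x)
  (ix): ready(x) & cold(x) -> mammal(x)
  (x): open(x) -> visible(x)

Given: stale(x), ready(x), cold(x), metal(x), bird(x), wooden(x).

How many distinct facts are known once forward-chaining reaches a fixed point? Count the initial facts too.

13

Round 1 fires (i), (iv), (vi), (ix), giving flagged(x), open(x), locked(x), mammal(x).
Round 2 fires (x), giving visible(x).
Round 3 fires (iii), giving has_feathers(x).
Round 4 fires (ii), giving blue(x).
Closure: {bird(x), blue(x), cold(x), flagged(x), has_feathers(x), locked(x), mammal(x), metal(x), open(x), ready(x), stale(x), visible(x), wooden(x)} — 13 facts.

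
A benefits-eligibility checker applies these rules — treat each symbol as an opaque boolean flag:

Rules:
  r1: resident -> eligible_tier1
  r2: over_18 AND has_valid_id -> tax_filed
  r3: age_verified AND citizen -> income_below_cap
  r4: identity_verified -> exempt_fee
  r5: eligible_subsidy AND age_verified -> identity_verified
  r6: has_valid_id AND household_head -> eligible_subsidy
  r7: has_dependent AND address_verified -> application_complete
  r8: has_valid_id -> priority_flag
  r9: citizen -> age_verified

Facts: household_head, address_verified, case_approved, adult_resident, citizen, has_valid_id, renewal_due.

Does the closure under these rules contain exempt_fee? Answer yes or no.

yes

[1] r6 [has_valid_id AND household_head -> eligible_subsidy]; r8 [has_valid_id -> priority_flag]; r9 [citizen -> age_verified]. ⇒ new: eligible_subsidy, priority_flag, age_verified.
[2] r3 [age_verified AND citizen -> income_below_cap]; r5 [eligible_subsidy AND age_verified -> identity_verified]. ⇒ new: income_below_cap, identity_verified.
[3] r4 [identity_verified -> exempt_fee]. ⇒ new: exempt_fee.
exempt_fee appears in round 3, so it is derivable.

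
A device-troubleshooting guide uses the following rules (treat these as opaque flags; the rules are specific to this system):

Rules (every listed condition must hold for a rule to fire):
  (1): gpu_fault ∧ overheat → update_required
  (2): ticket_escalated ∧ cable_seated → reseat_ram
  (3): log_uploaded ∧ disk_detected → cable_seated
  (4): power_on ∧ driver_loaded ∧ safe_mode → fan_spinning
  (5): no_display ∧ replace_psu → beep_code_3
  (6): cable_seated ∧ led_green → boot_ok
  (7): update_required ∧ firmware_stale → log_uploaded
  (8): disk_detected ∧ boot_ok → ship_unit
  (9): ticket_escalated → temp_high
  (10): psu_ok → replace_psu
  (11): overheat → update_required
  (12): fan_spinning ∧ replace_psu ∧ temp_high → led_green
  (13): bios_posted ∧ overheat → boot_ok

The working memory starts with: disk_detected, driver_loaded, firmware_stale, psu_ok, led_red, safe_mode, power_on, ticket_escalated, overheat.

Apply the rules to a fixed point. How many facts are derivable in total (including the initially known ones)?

Round 1 fires (4), (9), (10), (11), giving fan_spinning, temp_high, replace_psu, update_required.
Round 2 fires (7), (12), giving log_uploaded, led_green.
Round 3 fires (3), giving cable_seated.
Round 4 fires (2), (6), giving reseat_ram, boot_ok.
Round 5 fires (8), giving ship_unit.
Closure: {boot_ok, cable_seated, disk_detected, driver_loaded, fan_spinning, firmware_stale, led_green, led_red, log_uploaded, overheat, power_on, psu_ok, replace_psu, reseat_ram, safe_mode, ship_unit, temp_high, ticket_escalated, update_required} — 19 facts.

19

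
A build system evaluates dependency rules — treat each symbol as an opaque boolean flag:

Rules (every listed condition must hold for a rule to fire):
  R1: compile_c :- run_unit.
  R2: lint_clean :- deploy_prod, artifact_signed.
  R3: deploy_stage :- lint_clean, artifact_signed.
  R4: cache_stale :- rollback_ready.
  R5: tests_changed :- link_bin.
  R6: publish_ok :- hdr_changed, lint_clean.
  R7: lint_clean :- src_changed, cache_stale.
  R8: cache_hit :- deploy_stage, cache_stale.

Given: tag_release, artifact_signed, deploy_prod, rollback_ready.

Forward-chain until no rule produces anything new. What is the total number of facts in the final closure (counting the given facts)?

[1] R2 [lint_clean :- deploy_prod, artifact_signed.]; R4 [cache_stale :- rollback_ready.]. ⇒ new: lint_clean, cache_stale.
[2] R3 [deploy_stage :- lint_clean, artifact_signed.]. ⇒ new: deploy_stage.
[3] R8 [cache_hit :- deploy_stage, cache_stale.]. ⇒ new: cache_hit.
Closure: {artifact_signed, cache_hit, cache_stale, deploy_prod, deploy_stage, lint_clean, rollback_ready, tag_release} — 8 facts.

8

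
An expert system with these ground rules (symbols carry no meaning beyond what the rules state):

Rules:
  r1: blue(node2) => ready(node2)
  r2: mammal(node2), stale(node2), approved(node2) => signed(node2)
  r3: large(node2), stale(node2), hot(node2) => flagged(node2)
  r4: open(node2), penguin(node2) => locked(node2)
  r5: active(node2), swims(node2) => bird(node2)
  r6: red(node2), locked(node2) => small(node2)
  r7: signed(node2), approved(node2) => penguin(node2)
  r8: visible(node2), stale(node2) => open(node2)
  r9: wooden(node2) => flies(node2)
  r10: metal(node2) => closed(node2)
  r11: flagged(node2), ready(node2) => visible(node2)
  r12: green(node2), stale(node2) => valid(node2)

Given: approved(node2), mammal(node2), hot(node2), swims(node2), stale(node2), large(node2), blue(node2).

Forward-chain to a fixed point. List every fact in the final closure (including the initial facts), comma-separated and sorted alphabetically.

Round 1 — r1, r2, r3, derive ready(node2), signed(node2), flagged(node2).
Round 2 — r7, r11, derive penguin(node2), visible(node2).
Round 3 — r8, derive open(node2).
Round 4 — r4, derive locked(node2).

approved(node2), blue(node2), flagged(node2), hot(node2), large(node2), locked(node2), mammal(node2), open(node2), penguin(node2), ready(node2), signed(node2), stale(node2), swims(node2), visible(node2)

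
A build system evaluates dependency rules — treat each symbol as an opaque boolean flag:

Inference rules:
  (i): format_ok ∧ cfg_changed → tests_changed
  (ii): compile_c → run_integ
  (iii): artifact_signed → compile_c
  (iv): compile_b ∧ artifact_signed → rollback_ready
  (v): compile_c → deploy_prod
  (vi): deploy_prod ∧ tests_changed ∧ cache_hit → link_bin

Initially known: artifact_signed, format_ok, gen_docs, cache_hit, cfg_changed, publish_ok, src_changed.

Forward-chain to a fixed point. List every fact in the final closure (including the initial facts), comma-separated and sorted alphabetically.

artifact_signed, cache_hit, cfg_changed, compile_c, deploy_prod, format_ok, gen_docs, link_bin, publish_ok, run_integ, src_changed, tests_changed

[1] (i) [format_ok ∧ cfg_changed → tests_changed]; (iii) [artifact_signed → compile_c]. ⇒ new: tests_changed, compile_c.
[2] (ii) [compile_c → run_integ]; (v) [compile_c → deploy_prod]. ⇒ new: run_integ, deploy_prod.
[3] (vi) [deploy_prod ∧ tests_changed ∧ cache_hit → link_bin]. ⇒ new: link_bin.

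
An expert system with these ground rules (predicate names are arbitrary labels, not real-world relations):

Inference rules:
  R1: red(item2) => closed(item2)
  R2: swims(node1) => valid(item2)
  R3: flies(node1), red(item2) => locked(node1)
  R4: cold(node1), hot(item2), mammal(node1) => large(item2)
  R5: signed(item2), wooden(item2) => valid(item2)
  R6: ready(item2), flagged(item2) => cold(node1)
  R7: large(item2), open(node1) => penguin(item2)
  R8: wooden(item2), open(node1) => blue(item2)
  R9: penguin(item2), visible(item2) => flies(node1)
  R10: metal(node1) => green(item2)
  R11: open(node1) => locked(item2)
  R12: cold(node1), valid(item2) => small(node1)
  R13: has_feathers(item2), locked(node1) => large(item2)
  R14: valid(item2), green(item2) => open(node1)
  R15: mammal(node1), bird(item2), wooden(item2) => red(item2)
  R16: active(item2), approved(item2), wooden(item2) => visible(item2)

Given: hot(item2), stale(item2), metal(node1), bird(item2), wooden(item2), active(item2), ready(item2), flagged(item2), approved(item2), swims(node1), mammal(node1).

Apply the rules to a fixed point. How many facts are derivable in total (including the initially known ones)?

25

Round 1 fires R2, R6, R10, R15, R16, giving valid(item2), cold(node1), green(item2), red(item2), visible(item2).
Round 2 fires R1, R4, R12, R14, giving closed(item2), large(item2), small(node1), open(node1).
Round 3 fires R7, R8, R11, giving penguin(item2), blue(item2), locked(item2).
Round 4 fires R9, giving flies(node1).
Round 5 fires R3, giving locked(node1).
Closure: {active(item2), approved(item2), bird(item2), blue(item2), closed(item2), cold(node1), flagged(item2), flies(node1), green(item2), hot(item2), large(item2), locked(item2), locked(node1), mammal(node1), metal(node1), open(node1), penguin(item2), ready(item2), red(item2), small(node1), stale(item2), swims(node1), valid(item2), visible(item2), wooden(item2)} — 25 facts.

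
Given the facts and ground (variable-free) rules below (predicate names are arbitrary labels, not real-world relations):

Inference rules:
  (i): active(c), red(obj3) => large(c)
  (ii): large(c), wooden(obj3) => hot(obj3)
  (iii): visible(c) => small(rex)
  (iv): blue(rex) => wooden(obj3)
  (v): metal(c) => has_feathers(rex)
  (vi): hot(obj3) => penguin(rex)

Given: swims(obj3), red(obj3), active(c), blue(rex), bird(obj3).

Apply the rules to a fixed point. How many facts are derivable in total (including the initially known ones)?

9

[1] (i) [active(c), red(obj3) => large(c)]; (iv) [blue(rex) => wooden(obj3)]. ⇒ new: large(c), wooden(obj3).
[2] (ii) [large(c), wooden(obj3) => hot(obj3)]. ⇒ new: hot(obj3).
[3] (vi) [hot(obj3) => penguin(rex)]. ⇒ new: penguin(rex).
Closure: {active(c), bird(obj3), blue(rex), hot(obj3), large(c), penguin(rex), red(obj3), swims(obj3), wooden(obj3)} — 9 facts.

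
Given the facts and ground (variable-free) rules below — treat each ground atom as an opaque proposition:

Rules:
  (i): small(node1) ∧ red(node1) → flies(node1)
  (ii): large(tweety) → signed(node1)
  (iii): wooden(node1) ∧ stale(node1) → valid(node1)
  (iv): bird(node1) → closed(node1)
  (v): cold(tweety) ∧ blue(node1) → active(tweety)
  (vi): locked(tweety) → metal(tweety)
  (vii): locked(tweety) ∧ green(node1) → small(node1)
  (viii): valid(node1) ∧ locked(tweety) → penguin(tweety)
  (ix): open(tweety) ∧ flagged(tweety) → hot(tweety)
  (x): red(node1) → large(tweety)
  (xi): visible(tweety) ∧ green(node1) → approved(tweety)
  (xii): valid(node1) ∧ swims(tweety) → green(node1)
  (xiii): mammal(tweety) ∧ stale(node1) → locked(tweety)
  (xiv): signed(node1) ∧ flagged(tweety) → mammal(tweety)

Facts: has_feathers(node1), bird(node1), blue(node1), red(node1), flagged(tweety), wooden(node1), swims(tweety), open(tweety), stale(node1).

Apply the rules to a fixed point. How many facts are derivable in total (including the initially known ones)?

21

Round 1: (iii) [wooden(node1) ∧ stale(node1) → valid(node1)]; (iv) [bird(node1) → closed(node1)]; (ix) [open(tweety) ∧ flagged(tweety) → hot(tweety)]; (x) [red(node1) → large(tweety)]. Adds valid(node1), closed(node1), hot(tweety), large(tweety).
Round 2: (ii) [large(tweety) → signed(node1)]; (xii) [valid(node1) ∧ swims(tweety) → green(node1)]. Adds signed(node1), green(node1).
Round 3: (xiv) [signed(node1) ∧ flagged(tweety) → mammal(tweety)]. Adds mammal(tweety).
Round 4: (xiii) [mammal(tweety) ∧ stale(node1) → locked(tweety)]. Adds locked(tweety).
Round 5: (vi) [locked(tweety) → metal(tweety)]; (vii) [locked(tweety) ∧ green(node1) → small(node1)]; (viii) [valid(node1) ∧ locked(tweety) → penguin(tweety)]. Adds metal(tweety), small(node1), penguin(tweety).
Round 6: (i) [small(node1) ∧ red(node1) → flies(node1)]. Adds flies(node1).
Closure: {bird(node1), blue(node1), closed(node1), flagged(tweety), flies(node1), green(node1), has_feathers(node1), hot(tweety), large(tweety), locked(tweety), mammal(tweety), metal(tweety), open(tweety), penguin(tweety), red(node1), signed(node1), small(node1), stale(node1), swims(tweety), valid(node1), wooden(node1)} — 21 facts.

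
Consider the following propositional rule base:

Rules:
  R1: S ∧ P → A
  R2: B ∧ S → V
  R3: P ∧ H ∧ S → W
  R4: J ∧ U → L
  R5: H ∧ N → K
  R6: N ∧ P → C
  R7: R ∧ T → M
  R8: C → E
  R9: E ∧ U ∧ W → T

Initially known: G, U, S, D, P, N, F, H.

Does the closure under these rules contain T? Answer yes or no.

[1] R1 [S ∧ P → A]; R3 [P ∧ H ∧ S → W]; R5 [H ∧ N → K]; R6 [N ∧ P → C]. ⇒ new: A, W, K, C.
[2] R8 [C → E]. ⇒ new: E.
[3] R9 [E ∧ U ∧ W → T]. ⇒ new: T.
T appears in round 3, so it is derivable.

yes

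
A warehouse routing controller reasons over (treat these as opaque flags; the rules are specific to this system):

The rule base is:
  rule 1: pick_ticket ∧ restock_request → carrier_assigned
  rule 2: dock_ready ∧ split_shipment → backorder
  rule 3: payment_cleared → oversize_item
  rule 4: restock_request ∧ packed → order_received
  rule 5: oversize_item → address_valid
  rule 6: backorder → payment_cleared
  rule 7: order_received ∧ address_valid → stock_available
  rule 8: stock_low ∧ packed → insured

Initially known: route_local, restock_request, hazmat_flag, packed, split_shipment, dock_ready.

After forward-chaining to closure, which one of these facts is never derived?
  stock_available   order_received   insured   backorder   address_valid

Round 1 — rule 2, rule 4, derive backorder, order_received.
Round 2 — rule 6, derive payment_cleared.
Round 3 — rule 3, derive oversize_item.
Round 4 — rule 5, derive address_valid.
Round 5 — rule 7, derive stock_available.
Derived: order_received (round 1), address_valid (round 4), backorder (round 1), stock_available (round 5). insured never appears in any round.

insured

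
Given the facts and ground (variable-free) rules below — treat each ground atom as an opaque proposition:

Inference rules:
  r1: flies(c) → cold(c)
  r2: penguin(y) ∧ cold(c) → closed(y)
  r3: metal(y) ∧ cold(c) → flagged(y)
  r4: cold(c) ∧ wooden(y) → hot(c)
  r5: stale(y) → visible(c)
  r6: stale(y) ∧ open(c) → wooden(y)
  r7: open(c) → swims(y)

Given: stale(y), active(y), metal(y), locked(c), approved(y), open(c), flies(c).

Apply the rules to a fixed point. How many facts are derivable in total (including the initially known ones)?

13

Round 1 — r1, r5, r6, r7, derive cold(c), visible(c), wooden(y), swims(y).
Round 2 — r3, r4, derive flagged(y), hot(c).
Closure: {active(y), approved(y), cold(c), flagged(y), flies(c), hot(c), locked(c), metal(y), open(c), stale(y), swims(y), visible(c), wooden(y)} — 13 facts.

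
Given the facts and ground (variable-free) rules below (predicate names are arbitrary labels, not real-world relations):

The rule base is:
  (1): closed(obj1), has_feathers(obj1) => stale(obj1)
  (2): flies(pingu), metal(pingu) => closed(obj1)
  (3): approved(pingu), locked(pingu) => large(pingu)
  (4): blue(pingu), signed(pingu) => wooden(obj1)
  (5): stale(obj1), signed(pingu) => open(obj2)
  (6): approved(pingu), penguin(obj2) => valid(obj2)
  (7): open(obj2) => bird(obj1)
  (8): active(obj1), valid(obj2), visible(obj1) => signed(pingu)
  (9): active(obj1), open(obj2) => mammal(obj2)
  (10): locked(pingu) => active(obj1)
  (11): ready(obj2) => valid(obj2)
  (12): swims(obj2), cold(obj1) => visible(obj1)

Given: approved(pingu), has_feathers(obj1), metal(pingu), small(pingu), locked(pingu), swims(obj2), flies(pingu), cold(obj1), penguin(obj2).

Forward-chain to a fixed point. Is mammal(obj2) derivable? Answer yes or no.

[1] (2) [flies(pingu), metal(pingu) => closed(obj1)]; (3) [approved(pingu), locked(pingu) => large(pingu)]; (6) [approved(pingu), penguin(obj2) => valid(obj2)]; (10) [locked(pingu) => active(obj1)]; (12) [swims(obj2), cold(obj1) => visible(obj1)]. ⇒ new: closed(obj1), large(pingu), valid(obj2), active(obj1), visible(obj1).
[2] (1) [closed(obj1), has_feathers(obj1) => stale(obj1)]; (8) [active(obj1), valid(obj2), visible(obj1) => signed(pingu)]. ⇒ new: stale(obj1), signed(pingu).
[3] (5) [stale(obj1), signed(pingu) => open(obj2)]. ⇒ new: open(obj2).
[4] (7) [open(obj2) => bird(obj1)]; (9) [active(obj1), open(obj2) => mammal(obj2)]. ⇒ new: bird(obj1), mammal(obj2).
mammal(obj2) appears in round 4, so it is derivable.

yes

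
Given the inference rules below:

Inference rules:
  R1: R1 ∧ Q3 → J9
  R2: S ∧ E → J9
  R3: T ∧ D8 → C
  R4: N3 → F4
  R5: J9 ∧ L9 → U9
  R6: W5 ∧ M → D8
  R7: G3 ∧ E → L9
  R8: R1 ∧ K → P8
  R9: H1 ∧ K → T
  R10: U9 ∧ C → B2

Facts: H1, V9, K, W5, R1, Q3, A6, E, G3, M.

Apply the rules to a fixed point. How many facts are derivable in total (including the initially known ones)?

18

Round 1 fires R1, R6, R7, R8, R9, giving J9, D8, L9, P8, T.
Round 2 fires R3, R5, giving C, U9.
Round 3 fires R10, giving B2.
Closure: {A6, B2, C, D8, E, G3, H1, J9, K, L9, M, P8, Q3, R1, T, U9, V9, W5} — 18 facts.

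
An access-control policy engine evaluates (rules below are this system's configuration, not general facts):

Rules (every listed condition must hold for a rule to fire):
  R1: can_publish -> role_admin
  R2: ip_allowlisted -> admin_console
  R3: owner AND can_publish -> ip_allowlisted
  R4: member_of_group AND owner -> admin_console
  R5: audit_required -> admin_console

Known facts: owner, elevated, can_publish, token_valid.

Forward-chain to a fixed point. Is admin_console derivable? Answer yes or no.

Round 1 fires R1, R3, giving role_admin, ip_allowlisted.
Round 2 fires R2, giving admin_console.
admin_console appears in round 2, so it is derivable.

yes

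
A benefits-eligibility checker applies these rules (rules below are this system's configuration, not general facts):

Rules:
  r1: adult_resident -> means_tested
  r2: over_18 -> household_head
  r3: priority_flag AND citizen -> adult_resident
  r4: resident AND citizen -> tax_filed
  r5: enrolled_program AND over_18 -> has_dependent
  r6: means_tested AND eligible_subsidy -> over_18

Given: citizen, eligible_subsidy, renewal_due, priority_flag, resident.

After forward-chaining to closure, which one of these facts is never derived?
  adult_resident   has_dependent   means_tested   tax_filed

has_dependent

[1] r3 [priority_flag AND citizen -> adult_resident]; r4 [resident AND citizen -> tax_filed]. ⇒ new: adult_resident, tax_filed.
[2] r1 [adult_resident -> means_tested]. ⇒ new: means_tested.
[3] r6 [means_tested AND eligible_subsidy -> over_18]. ⇒ new: over_18.
[4] r2 [over_18 -> household_head]. ⇒ new: household_head.
Derived: tax_filed (round 1), means_tested (round 2), adult_resident (round 1). has_dependent never appears in any round.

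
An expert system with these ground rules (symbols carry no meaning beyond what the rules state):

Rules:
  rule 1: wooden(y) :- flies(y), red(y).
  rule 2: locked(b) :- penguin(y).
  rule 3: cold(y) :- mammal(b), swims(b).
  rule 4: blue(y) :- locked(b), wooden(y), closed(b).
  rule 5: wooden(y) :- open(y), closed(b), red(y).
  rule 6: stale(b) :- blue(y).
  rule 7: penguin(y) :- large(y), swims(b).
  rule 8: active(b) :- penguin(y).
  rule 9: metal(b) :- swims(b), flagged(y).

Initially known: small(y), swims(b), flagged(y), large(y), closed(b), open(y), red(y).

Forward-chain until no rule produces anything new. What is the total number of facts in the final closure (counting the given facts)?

Round 1 fires rule 5, rule 7, rule 9, giving wooden(y), penguin(y), metal(b).
Round 2 fires rule 2, rule 8, giving locked(b), active(b).
Round 3 fires rule 4, giving blue(y).
Round 4 fires rule 6, giving stale(b).
Closure: {active(b), blue(y), closed(b), flagged(y), large(y), locked(b), metal(b), open(y), penguin(y), red(y), small(y), stale(b), swims(b), wooden(y)} — 14 facts.

14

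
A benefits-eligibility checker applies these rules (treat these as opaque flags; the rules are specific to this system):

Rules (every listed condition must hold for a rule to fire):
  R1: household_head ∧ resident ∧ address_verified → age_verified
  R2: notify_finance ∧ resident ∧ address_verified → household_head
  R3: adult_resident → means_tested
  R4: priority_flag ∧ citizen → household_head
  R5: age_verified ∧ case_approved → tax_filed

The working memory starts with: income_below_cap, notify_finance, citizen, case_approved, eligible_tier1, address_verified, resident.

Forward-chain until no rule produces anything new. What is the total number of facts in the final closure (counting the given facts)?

10

Round 1: R2 [notify_finance ∧ resident ∧ address_verified → household_head]. New: household_head.
Round 2: R1 [household_head ∧ resident ∧ address_verified → age_verified]. New: age_verified.
Round 3: R5 [age_verified ∧ case_approved → tax_filed]. New: tax_filed.
Closure: {address_verified, age_verified, case_approved, citizen, eligible_tier1, household_head, income_below_cap, notify_finance, resident, tax_filed} — 10 facts.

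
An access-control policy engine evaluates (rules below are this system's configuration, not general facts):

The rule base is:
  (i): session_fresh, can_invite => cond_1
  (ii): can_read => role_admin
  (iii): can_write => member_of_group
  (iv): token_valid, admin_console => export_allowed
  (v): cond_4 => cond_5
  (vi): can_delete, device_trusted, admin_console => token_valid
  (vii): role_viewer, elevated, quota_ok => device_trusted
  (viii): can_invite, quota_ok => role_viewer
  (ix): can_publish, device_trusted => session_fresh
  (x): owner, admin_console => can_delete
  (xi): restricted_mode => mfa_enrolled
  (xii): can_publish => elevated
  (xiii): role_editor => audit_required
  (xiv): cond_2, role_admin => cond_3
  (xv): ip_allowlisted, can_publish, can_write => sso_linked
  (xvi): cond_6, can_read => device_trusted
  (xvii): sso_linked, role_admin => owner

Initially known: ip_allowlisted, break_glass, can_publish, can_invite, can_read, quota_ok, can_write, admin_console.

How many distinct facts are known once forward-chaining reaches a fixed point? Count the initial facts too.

20

[1] (ii) [can_read => role_admin]; (iii) [can_write => member_of_group]; (viii) [can_invite, quota_ok => role_viewer]; (xii) [can_publish => elevated]; (xv) [ip_allowlisted, can_publish, can_write => sso_linked]. ⇒ new: role_admin, member_of_group, role_viewer, elevated, sso_linked.
[2] (vii) [role_viewer, elevated, quota_ok => device_trusted]; (xvii) [sso_linked, role_admin => owner]. ⇒ new: device_trusted, owner.
[3] (ix) [can_publish, device_trusted => session_fresh]; (x) [owner, admin_console => can_delete]. ⇒ new: session_fresh, can_delete.
[4] (i) [session_fresh, can_invite => cond_1]; (vi) [can_delete, device_trusted, admin_console => token_valid]. ⇒ new: cond_1, token_valid.
[5] (iv) [token_valid, admin_console => export_allowed]. ⇒ new: export_allowed.
Closure: {admin_console, break_glass, can_delete, can_invite, can_publish, can_read, can_write, cond_1, device_trusted, elevated, export_allowed, ip_allowlisted, member_of_group, owner, quota_ok, role_admin, role_viewer, session_fresh, sso_linked, token_valid} — 20 facts.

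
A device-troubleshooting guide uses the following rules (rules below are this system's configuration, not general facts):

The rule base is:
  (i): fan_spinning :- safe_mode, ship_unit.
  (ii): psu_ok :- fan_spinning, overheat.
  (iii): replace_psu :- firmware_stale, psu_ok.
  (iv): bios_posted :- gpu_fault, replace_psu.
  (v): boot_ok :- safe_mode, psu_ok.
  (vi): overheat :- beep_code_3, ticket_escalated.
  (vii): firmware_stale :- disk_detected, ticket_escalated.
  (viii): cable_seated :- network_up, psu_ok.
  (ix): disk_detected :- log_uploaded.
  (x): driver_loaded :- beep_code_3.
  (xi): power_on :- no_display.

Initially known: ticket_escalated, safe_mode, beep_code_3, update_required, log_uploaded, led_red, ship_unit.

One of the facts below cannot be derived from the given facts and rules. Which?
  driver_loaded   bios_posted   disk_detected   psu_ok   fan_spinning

bios_posted

Round 1: (i) [fan_spinning :- safe_mode, ship_unit.]; (vi) [overheat :- beep_code_3, ticket_escalated.]; (ix) [disk_detected :- log_uploaded.]; (x) [driver_loaded :- beep_code_3.]. New: fan_spinning, overheat, disk_detected, driver_loaded.
Round 2: (ii) [psu_ok :- fan_spinning, overheat.]; (vii) [firmware_stale :- disk_detected, ticket_escalated.]. New: psu_ok, firmware_stale.
Round 3: (iii) [replace_psu :- firmware_stale, psu_ok.]; (v) [boot_ok :- safe_mode, psu_ok.]. New: replace_psu, boot_ok.
Derived: driver_loaded (round 1), psu_ok (round 2), fan_spinning (round 1), disk_detected (round 1). bios_posted never appears in any round.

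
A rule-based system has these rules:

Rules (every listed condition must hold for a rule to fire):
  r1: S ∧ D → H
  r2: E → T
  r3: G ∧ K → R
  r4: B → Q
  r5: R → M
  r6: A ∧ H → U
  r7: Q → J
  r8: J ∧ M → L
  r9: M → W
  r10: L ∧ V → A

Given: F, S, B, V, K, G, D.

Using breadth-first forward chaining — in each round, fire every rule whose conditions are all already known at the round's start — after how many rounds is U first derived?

[1] r1 [S ∧ D → H]; r3 [G ∧ K → R]; r4 [B → Q]. ⇒ new: H, R, Q.
[2] r5 [R → M]; r7 [Q → J]. ⇒ new: M, J.
[3] r8 [J ∧ M → L]; r9 [M → W]. ⇒ new: L, W.
[4] r10 [L ∧ V → A]. ⇒ new: A.
[5] r6 [A ∧ H → U]. ⇒ new: U.
U first appears in round 5.

5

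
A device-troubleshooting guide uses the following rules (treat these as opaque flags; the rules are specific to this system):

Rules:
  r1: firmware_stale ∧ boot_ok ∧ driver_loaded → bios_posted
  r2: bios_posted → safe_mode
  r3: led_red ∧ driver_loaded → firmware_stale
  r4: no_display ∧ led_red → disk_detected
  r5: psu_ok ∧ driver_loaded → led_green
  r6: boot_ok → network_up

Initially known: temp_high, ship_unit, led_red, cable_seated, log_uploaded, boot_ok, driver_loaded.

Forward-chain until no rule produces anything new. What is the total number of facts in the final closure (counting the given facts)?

Round 1: r3 [led_red ∧ driver_loaded → firmware_stale]; r6 [boot_ok → network_up]. Adds firmware_stale, network_up.
Round 2: r1 [firmware_stale ∧ boot_ok ∧ driver_loaded → bios_posted]. Adds bios_posted.
Round 3: r2 [bios_posted → safe_mode]. Adds safe_mode.
Closure: {bios_posted, boot_ok, cable_seated, driver_loaded, firmware_stale, led_red, log_uploaded, network_up, safe_mode, ship_unit, temp_high} — 11 facts.

11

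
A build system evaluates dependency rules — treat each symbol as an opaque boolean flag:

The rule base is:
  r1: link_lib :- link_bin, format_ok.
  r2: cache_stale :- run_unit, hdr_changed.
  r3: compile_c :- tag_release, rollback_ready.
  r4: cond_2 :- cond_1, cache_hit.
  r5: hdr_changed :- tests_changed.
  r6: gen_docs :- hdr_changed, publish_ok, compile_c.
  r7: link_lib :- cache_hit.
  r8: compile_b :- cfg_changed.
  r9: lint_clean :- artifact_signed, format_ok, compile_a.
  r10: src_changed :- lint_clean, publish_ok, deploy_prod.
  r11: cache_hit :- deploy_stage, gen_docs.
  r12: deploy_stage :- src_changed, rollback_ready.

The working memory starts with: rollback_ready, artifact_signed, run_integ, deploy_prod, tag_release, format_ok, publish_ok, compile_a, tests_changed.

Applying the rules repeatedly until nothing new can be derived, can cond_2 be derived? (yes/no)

no

Round 1: r3 [compile_c :- tag_release, rollback_ready.]; r5 [hdr_changed :- tests_changed.]; r9 [lint_clean :- artifact_signed, format_ok, compile_a.]. New: compile_c, hdr_changed, lint_clean.
Round 2: r6 [gen_docs :- hdr_changed, publish_ok, compile_c.]; r10 [src_changed :- lint_clean, publish_ok, deploy_prod.]. New: gen_docs, src_changed.
Round 3: r12 [deploy_stage :- src_changed, rollback_ready.]. New: deploy_stage.
Round 4: r11 [cache_hit :- deploy_stage, gen_docs.]. New: cache_hit.
Round 5: r7 [link_lib :- cache_hit.]. New: link_lib.
Fixed point reached. cond_2 is concluded only by r4; r4 needs cond_1 (never derived).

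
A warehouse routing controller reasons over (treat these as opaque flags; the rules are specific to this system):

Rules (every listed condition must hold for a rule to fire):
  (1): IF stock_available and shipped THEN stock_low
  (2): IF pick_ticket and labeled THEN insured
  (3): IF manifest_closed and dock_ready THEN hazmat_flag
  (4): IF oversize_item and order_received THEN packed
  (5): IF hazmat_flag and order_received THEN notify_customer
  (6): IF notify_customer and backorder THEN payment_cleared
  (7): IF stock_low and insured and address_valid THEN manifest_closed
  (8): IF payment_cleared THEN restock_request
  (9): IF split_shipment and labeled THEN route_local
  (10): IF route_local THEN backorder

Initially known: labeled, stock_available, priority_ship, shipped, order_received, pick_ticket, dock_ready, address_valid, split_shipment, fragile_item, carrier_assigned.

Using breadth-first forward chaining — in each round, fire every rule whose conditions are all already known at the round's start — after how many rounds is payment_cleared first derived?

Round 1: (1) [IF stock_available and shipped THEN stock_low]; (2) [IF pick_ticket and labeled THEN insured]; (9) [IF split_shipment and labeled THEN route_local]. New: stock_low, insured, route_local.
Round 2: (7) [IF stock_low and insured and address_valid THEN manifest_closed]; (10) [IF route_local THEN backorder]. New: manifest_closed, backorder.
Round 3: (3) [IF manifest_closed and dock_ready THEN hazmat_flag]. New: hazmat_flag.
Round 4: (5) [IF hazmat_flag and order_received THEN notify_customer]. New: notify_customer.
Round 5: (6) [IF notify_customer and backorder THEN payment_cleared]. New: payment_cleared.
payment_cleared first appears in round 5.

5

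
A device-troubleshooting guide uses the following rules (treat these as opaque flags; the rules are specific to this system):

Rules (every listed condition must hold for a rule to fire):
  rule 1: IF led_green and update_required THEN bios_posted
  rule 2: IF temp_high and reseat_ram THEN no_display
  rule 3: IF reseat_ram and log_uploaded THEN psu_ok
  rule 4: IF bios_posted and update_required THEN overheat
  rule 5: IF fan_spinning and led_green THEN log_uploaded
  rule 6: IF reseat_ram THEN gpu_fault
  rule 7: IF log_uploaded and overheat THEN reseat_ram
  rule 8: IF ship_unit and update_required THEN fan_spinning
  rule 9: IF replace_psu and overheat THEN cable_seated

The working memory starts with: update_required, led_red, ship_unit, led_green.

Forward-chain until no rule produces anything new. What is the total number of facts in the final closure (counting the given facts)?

11

Round 1: rule 1 [IF led_green and update_required THEN bios_posted]; rule 8 [IF ship_unit and update_required THEN fan_spinning]. Adds bios_posted, fan_spinning.
Round 2: rule 4 [IF bios_posted and update_required THEN overheat]; rule 5 [IF fan_spinning and led_green THEN log_uploaded]. Adds overheat, log_uploaded.
Round 3: rule 7 [IF log_uploaded and overheat THEN reseat_ram]. Adds reseat_ram.
Round 4: rule 3 [IF reseat_ram and log_uploaded THEN psu_ok]; rule 6 [IF reseat_ram THEN gpu_fault]. Adds psu_ok, gpu_fault.
Closure: {bios_posted, fan_spinning, gpu_fault, led_green, led_red, log_uploaded, overheat, psu_ok, reseat_ram, ship_unit, update_required} — 11 facts.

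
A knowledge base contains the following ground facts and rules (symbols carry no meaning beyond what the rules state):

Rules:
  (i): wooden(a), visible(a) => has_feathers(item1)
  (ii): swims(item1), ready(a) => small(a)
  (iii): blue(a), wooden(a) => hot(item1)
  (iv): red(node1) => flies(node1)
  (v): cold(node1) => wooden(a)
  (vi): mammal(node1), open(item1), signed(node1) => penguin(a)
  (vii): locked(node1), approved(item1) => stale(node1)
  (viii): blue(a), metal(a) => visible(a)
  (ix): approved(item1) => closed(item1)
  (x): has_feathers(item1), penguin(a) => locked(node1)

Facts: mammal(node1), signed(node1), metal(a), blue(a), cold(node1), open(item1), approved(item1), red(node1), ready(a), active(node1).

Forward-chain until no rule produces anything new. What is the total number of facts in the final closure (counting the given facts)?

Round 1 — (iv), (v), (vi), (viii), (ix), derive flies(node1), wooden(a), penguin(a), visible(a), closed(item1).
Round 2 — (i), (iii), derive has_feathers(item1), hot(item1).
Round 3 — (x), derive locked(node1).
Round 4 — (vii), derive stale(node1).
Closure: {active(node1), approved(item1), blue(a), closed(item1), cold(node1), flies(node1), has_feathers(item1), hot(item1), locked(node1), mammal(node1), metal(a), open(item1), penguin(a), ready(a), red(node1), signed(node1), stale(node1), visible(a), wooden(a)} — 19 facts.

19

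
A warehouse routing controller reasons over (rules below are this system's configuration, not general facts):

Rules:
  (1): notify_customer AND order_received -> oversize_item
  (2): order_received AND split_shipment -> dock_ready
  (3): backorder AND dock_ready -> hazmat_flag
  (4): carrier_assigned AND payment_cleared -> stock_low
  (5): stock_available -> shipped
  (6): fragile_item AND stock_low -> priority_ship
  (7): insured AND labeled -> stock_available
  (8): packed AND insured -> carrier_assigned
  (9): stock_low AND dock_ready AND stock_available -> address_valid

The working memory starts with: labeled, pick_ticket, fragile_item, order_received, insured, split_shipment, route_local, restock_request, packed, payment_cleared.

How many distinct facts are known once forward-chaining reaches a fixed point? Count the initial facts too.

17

[1] (2) [order_received AND split_shipment -> dock_ready]; (7) [insured AND labeled -> stock_available]; (8) [packed AND insured -> carrier_assigned]. ⇒ new: dock_ready, stock_available, carrier_assigned.
[2] (4) [carrier_assigned AND payment_cleared -> stock_low]; (5) [stock_available -> shipped]. ⇒ new: stock_low, shipped.
[3] (6) [fragile_item AND stock_low -> priority_ship]; (9) [stock_low AND dock_ready AND stock_available -> address_valid]. ⇒ new: priority_ship, address_valid.
Closure: {address_valid, carrier_assigned, dock_ready, fragile_item, insured, labeled, order_received, packed, payment_cleared, pick_ticket, priority_ship, restock_request, route_local, shipped, split_shipment, stock_available, stock_low} — 17 facts.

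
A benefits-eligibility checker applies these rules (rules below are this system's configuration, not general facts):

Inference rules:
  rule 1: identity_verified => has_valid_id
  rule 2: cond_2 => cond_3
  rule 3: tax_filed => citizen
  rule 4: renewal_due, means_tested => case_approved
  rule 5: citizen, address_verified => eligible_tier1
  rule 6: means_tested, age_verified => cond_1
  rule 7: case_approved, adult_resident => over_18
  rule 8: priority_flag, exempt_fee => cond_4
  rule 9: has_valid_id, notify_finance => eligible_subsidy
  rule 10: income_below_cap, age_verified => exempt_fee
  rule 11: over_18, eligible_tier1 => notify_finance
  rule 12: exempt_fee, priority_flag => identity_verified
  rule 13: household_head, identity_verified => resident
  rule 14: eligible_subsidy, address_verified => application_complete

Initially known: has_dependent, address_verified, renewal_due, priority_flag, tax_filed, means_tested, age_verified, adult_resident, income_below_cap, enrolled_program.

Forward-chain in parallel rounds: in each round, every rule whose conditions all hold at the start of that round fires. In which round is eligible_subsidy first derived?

4

[1] rule 3 [tax_filed => citizen]; rule 4 [renewal_due, means_tested => case_approved]; rule 6 [means_tested, age_verified => cond_1]; rule 10 [income_below_cap, age_verified => exempt_fee]. ⇒ new: citizen, case_approved, cond_1, exempt_fee.
[2] rule 5 [citizen, address_verified => eligible_tier1]; rule 7 [case_approved, adult_resident => over_18]; rule 8 [priority_flag, exempt_fee => cond_4]; rule 12 [exempt_fee, priority_flag => identity_verified]. ⇒ new: eligible_tier1, over_18, cond_4, identity_verified.
[3] rule 1 [identity_verified => has_valid_id]; rule 11 [over_18, eligible_tier1 => notify_finance]. ⇒ new: has_valid_id, notify_finance.
[4] rule 9 [has_valid_id, notify_finance => eligible_subsidy]. ⇒ new: eligible_subsidy.
eligible_subsidy first appears in round 4.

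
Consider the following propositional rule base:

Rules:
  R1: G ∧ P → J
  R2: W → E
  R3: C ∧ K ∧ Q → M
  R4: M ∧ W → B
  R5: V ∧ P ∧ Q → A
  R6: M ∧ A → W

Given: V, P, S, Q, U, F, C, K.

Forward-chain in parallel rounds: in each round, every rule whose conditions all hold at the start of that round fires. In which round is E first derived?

3

Round 1 — R3, R5, derive M, A.
Round 2 — R6, derive W.
Round 3 — R2, R4, derive E, B.
E first appears in round 3.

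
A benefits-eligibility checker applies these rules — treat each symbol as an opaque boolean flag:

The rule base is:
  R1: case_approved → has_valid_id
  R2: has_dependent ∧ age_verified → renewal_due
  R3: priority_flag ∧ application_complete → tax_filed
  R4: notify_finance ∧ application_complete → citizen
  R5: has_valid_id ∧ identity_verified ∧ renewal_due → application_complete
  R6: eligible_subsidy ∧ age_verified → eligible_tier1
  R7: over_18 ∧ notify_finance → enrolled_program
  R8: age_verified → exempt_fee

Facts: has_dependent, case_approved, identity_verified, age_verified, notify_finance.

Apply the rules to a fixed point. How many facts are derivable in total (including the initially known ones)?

10

Round 1: R1 [case_approved → has_valid_id]; R2 [has_dependent ∧ age_verified → renewal_due]; R8 [age_verified → exempt_fee]. Adds has_valid_id, renewal_due, exempt_fee.
Round 2: R5 [has_valid_id ∧ identity_verified ∧ renewal_due → application_complete]. Adds application_complete.
Round 3: R4 [notify_finance ∧ application_complete → citizen]. Adds citizen.
Closure: {age_verified, application_complete, case_approved, citizen, exempt_fee, has_dependent, has_valid_id, identity_verified, notify_finance, renewal_due} — 10 facts.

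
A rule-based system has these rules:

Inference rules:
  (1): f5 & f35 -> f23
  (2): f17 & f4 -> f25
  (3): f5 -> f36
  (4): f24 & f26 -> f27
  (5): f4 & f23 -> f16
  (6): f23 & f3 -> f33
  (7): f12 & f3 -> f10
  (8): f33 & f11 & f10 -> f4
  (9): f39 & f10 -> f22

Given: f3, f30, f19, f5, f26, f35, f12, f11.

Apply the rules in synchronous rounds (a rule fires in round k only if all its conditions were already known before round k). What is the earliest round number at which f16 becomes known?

Round 1 — (1), (3), (7), derive f23, f36, f10.
Round 2 — (6), derive f33.
Round 3 — (8), derive f4.
Round 4 — (5), derive f16.
f16 first appears in round 4.

4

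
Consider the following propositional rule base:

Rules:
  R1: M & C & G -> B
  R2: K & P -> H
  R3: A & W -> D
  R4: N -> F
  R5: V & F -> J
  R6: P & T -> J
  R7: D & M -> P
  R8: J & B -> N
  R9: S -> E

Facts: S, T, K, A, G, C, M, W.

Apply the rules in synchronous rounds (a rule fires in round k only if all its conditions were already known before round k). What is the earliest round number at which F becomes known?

Round 1: R1 [M & C & G -> B]; R3 [A & W -> D]; R9 [S -> E]. New: B, D, E.
Round 2: R7 [D & M -> P]. New: P.
Round 3: R2 [K & P -> H]; R6 [P & T -> J]. New: H, J.
Round 4: R8 [J & B -> N]. New: N.
Round 5: R4 [N -> F]. New: F.
F first appears in round 5.

5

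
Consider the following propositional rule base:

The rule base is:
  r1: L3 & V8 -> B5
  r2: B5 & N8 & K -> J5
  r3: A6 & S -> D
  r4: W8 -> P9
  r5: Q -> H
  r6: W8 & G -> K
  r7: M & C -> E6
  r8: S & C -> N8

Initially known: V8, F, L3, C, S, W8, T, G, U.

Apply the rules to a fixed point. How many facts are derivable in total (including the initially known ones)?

14

Round 1 fires r1, r4, r6, r8, giving B5, P9, K, N8.
Round 2 fires r2, giving J5.
Closure: {B5, C, F, G, J5, K, L3, N8, P9, S, T, U, V8, W8} — 14 facts.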